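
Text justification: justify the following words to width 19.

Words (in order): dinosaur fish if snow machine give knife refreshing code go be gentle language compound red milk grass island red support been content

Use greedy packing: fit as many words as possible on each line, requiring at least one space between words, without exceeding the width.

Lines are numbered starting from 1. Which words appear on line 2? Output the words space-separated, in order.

Answer: snow machine give

Derivation:
Line 1: ['dinosaur', 'fish', 'if'] (min_width=16, slack=3)
Line 2: ['snow', 'machine', 'give'] (min_width=17, slack=2)
Line 3: ['knife', 'refreshing'] (min_width=16, slack=3)
Line 4: ['code', 'go', 'be', 'gentle'] (min_width=17, slack=2)
Line 5: ['language', 'compound'] (min_width=17, slack=2)
Line 6: ['red', 'milk', 'grass'] (min_width=14, slack=5)
Line 7: ['island', 'red', 'support'] (min_width=18, slack=1)
Line 8: ['been', 'content'] (min_width=12, slack=7)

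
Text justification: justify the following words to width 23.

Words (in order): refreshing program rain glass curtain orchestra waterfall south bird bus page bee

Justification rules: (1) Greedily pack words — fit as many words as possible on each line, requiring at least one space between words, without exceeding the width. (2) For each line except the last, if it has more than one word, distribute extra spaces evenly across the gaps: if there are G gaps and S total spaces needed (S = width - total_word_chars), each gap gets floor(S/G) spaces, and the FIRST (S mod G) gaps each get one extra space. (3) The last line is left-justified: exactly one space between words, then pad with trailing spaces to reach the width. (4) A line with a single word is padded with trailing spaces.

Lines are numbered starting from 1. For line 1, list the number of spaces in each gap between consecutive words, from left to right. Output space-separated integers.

Answer: 1 1

Derivation:
Line 1: ['refreshing', 'program', 'rain'] (min_width=23, slack=0)
Line 2: ['glass', 'curtain', 'orchestra'] (min_width=23, slack=0)
Line 3: ['waterfall', 'south', 'bird'] (min_width=20, slack=3)
Line 4: ['bus', 'page', 'bee'] (min_width=12, slack=11)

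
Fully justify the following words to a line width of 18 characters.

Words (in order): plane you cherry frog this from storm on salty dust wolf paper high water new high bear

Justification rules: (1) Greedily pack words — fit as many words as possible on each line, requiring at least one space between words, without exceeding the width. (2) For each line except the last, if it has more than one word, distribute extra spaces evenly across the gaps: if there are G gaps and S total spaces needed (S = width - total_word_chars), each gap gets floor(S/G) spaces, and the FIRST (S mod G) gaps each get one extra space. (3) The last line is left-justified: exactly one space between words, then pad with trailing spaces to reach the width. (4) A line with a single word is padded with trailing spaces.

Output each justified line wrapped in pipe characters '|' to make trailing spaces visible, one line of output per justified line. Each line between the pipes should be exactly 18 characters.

Answer: |plane  you  cherry|
|frog   this   from|
|storm   on   salty|
|dust   wolf  paper|
|high   water   new|
|high bear         |

Derivation:
Line 1: ['plane', 'you', 'cherry'] (min_width=16, slack=2)
Line 2: ['frog', 'this', 'from'] (min_width=14, slack=4)
Line 3: ['storm', 'on', 'salty'] (min_width=14, slack=4)
Line 4: ['dust', 'wolf', 'paper'] (min_width=15, slack=3)
Line 5: ['high', 'water', 'new'] (min_width=14, slack=4)
Line 6: ['high', 'bear'] (min_width=9, slack=9)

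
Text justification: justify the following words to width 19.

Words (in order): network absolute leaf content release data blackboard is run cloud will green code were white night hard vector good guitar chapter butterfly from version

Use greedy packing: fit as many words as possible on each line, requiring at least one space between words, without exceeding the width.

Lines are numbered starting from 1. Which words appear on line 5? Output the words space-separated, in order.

Answer: cloud will green

Derivation:
Line 1: ['network', 'absolute'] (min_width=16, slack=3)
Line 2: ['leaf', 'content'] (min_width=12, slack=7)
Line 3: ['release', 'data'] (min_width=12, slack=7)
Line 4: ['blackboard', 'is', 'run'] (min_width=17, slack=2)
Line 5: ['cloud', 'will', 'green'] (min_width=16, slack=3)
Line 6: ['code', 'were', 'white'] (min_width=15, slack=4)
Line 7: ['night', 'hard', 'vector'] (min_width=17, slack=2)
Line 8: ['good', 'guitar', 'chapter'] (min_width=19, slack=0)
Line 9: ['butterfly', 'from'] (min_width=14, slack=5)
Line 10: ['version'] (min_width=7, slack=12)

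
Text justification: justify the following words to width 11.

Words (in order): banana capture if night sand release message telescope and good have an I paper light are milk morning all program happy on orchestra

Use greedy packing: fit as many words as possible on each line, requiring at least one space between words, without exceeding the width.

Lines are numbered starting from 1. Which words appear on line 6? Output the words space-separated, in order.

Line 1: ['banana'] (min_width=6, slack=5)
Line 2: ['capture', 'if'] (min_width=10, slack=1)
Line 3: ['night', 'sand'] (min_width=10, slack=1)
Line 4: ['release'] (min_width=7, slack=4)
Line 5: ['message'] (min_width=7, slack=4)
Line 6: ['telescope'] (min_width=9, slack=2)
Line 7: ['and', 'good'] (min_width=8, slack=3)
Line 8: ['have', 'an', 'I'] (min_width=9, slack=2)
Line 9: ['paper', 'light'] (min_width=11, slack=0)
Line 10: ['are', 'milk'] (min_width=8, slack=3)
Line 11: ['morning', 'all'] (min_width=11, slack=0)
Line 12: ['program'] (min_width=7, slack=4)
Line 13: ['happy', 'on'] (min_width=8, slack=3)
Line 14: ['orchestra'] (min_width=9, slack=2)

Answer: telescope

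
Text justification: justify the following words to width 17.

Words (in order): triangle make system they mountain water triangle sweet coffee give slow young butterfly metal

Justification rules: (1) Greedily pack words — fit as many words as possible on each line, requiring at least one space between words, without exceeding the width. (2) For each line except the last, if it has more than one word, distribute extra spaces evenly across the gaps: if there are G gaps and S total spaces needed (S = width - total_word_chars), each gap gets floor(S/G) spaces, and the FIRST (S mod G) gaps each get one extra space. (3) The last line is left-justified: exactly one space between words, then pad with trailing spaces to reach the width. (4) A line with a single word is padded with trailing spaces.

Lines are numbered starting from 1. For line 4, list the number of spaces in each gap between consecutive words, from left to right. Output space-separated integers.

Line 1: ['triangle', 'make'] (min_width=13, slack=4)
Line 2: ['system', 'they'] (min_width=11, slack=6)
Line 3: ['mountain', 'water'] (min_width=14, slack=3)
Line 4: ['triangle', 'sweet'] (min_width=14, slack=3)
Line 5: ['coffee', 'give', 'slow'] (min_width=16, slack=1)
Line 6: ['young', 'butterfly'] (min_width=15, slack=2)
Line 7: ['metal'] (min_width=5, slack=12)

Answer: 4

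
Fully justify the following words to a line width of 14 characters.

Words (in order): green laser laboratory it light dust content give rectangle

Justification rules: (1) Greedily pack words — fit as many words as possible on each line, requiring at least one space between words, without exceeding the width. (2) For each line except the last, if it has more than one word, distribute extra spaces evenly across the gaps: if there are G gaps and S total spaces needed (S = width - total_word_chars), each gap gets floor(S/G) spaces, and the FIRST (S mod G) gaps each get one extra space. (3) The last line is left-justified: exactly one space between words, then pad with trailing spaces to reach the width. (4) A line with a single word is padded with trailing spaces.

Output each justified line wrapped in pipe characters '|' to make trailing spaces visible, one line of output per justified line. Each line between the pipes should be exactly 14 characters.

Line 1: ['green', 'laser'] (min_width=11, slack=3)
Line 2: ['laboratory', 'it'] (min_width=13, slack=1)
Line 3: ['light', 'dust'] (min_width=10, slack=4)
Line 4: ['content', 'give'] (min_width=12, slack=2)
Line 5: ['rectangle'] (min_width=9, slack=5)

Answer: |green    laser|
|laboratory  it|
|light     dust|
|content   give|
|rectangle     |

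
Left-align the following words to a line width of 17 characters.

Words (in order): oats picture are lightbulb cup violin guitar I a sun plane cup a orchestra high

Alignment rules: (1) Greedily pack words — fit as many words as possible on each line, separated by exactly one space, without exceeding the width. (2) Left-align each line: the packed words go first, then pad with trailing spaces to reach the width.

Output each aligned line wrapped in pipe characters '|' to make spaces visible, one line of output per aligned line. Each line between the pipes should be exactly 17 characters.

Line 1: ['oats', 'picture', 'are'] (min_width=16, slack=1)
Line 2: ['lightbulb', 'cup'] (min_width=13, slack=4)
Line 3: ['violin', 'guitar', 'I', 'a'] (min_width=17, slack=0)
Line 4: ['sun', 'plane', 'cup', 'a'] (min_width=15, slack=2)
Line 5: ['orchestra', 'high'] (min_width=14, slack=3)

Answer: |oats picture are |
|lightbulb cup    |
|violin guitar I a|
|sun plane cup a  |
|orchestra high   |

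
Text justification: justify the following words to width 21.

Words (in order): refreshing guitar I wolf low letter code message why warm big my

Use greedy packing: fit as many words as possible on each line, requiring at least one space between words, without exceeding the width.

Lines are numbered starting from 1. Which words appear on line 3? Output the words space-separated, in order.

Line 1: ['refreshing', 'guitar', 'I'] (min_width=19, slack=2)
Line 2: ['wolf', 'low', 'letter', 'code'] (min_width=20, slack=1)
Line 3: ['message', 'why', 'warm', 'big'] (min_width=20, slack=1)
Line 4: ['my'] (min_width=2, slack=19)

Answer: message why warm big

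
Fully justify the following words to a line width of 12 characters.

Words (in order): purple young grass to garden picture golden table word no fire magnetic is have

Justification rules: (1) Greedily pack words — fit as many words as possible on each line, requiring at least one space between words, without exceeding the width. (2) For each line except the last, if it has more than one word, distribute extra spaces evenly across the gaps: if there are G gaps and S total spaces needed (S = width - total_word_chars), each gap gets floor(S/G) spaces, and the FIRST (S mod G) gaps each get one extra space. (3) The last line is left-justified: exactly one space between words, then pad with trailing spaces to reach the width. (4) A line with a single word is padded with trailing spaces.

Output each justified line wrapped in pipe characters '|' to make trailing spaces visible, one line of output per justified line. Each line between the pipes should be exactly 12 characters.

Answer: |purple young|
|grass     to|
|garden      |
|picture     |
|golden table|
|word no fire|
|magnetic  is|
|have        |

Derivation:
Line 1: ['purple', 'young'] (min_width=12, slack=0)
Line 2: ['grass', 'to'] (min_width=8, slack=4)
Line 3: ['garden'] (min_width=6, slack=6)
Line 4: ['picture'] (min_width=7, slack=5)
Line 5: ['golden', 'table'] (min_width=12, slack=0)
Line 6: ['word', 'no', 'fire'] (min_width=12, slack=0)
Line 7: ['magnetic', 'is'] (min_width=11, slack=1)
Line 8: ['have'] (min_width=4, slack=8)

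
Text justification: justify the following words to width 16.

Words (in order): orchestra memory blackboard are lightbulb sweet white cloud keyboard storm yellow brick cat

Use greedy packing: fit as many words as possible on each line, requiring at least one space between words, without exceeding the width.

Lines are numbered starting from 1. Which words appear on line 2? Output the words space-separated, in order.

Line 1: ['orchestra', 'memory'] (min_width=16, slack=0)
Line 2: ['blackboard', 'are'] (min_width=14, slack=2)
Line 3: ['lightbulb', 'sweet'] (min_width=15, slack=1)
Line 4: ['white', 'cloud'] (min_width=11, slack=5)
Line 5: ['keyboard', 'storm'] (min_width=14, slack=2)
Line 6: ['yellow', 'brick', 'cat'] (min_width=16, slack=0)

Answer: blackboard are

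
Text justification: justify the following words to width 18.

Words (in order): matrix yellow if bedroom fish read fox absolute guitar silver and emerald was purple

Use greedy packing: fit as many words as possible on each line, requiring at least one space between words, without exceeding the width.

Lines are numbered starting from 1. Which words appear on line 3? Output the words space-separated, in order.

Answer: fox absolute

Derivation:
Line 1: ['matrix', 'yellow', 'if'] (min_width=16, slack=2)
Line 2: ['bedroom', 'fish', 'read'] (min_width=17, slack=1)
Line 3: ['fox', 'absolute'] (min_width=12, slack=6)
Line 4: ['guitar', 'silver', 'and'] (min_width=17, slack=1)
Line 5: ['emerald', 'was', 'purple'] (min_width=18, slack=0)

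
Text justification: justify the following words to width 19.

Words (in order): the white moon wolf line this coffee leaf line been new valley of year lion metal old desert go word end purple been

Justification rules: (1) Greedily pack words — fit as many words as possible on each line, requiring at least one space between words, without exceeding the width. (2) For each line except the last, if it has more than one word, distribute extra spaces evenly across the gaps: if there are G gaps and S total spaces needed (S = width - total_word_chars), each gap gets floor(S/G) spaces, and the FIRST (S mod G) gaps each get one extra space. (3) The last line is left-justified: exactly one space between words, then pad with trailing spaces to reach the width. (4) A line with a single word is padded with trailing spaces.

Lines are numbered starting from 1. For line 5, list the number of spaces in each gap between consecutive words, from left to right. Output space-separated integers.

Answer: 1 1 1

Derivation:
Line 1: ['the', 'white', 'moon', 'wolf'] (min_width=19, slack=0)
Line 2: ['line', 'this', 'coffee'] (min_width=16, slack=3)
Line 3: ['leaf', 'line', 'been', 'new'] (min_width=18, slack=1)
Line 4: ['valley', 'of', 'year', 'lion'] (min_width=19, slack=0)
Line 5: ['metal', 'old', 'desert', 'go'] (min_width=19, slack=0)
Line 6: ['word', 'end', 'purple'] (min_width=15, slack=4)
Line 7: ['been'] (min_width=4, slack=15)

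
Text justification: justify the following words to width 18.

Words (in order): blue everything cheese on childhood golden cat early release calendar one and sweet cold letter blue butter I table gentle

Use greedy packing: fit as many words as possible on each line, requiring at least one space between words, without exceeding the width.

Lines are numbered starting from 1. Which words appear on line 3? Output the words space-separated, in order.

Line 1: ['blue', 'everything'] (min_width=15, slack=3)
Line 2: ['cheese', 'on'] (min_width=9, slack=9)
Line 3: ['childhood', 'golden'] (min_width=16, slack=2)
Line 4: ['cat', 'early', 'release'] (min_width=17, slack=1)
Line 5: ['calendar', 'one', 'and'] (min_width=16, slack=2)
Line 6: ['sweet', 'cold', 'letter'] (min_width=17, slack=1)
Line 7: ['blue', 'butter', 'I'] (min_width=13, slack=5)
Line 8: ['table', 'gentle'] (min_width=12, slack=6)

Answer: childhood golden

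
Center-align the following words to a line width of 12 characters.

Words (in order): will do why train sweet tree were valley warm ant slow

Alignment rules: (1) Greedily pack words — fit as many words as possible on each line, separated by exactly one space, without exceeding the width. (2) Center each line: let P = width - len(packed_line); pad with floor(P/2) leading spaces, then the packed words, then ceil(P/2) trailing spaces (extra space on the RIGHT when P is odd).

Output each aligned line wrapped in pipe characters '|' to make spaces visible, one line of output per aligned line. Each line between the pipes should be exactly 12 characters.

Line 1: ['will', 'do', 'why'] (min_width=11, slack=1)
Line 2: ['train', 'sweet'] (min_width=11, slack=1)
Line 3: ['tree', 'were'] (min_width=9, slack=3)
Line 4: ['valley', 'warm'] (min_width=11, slack=1)
Line 5: ['ant', 'slow'] (min_width=8, slack=4)

Answer: |will do why |
|train sweet |
| tree were  |
|valley warm |
|  ant slow  |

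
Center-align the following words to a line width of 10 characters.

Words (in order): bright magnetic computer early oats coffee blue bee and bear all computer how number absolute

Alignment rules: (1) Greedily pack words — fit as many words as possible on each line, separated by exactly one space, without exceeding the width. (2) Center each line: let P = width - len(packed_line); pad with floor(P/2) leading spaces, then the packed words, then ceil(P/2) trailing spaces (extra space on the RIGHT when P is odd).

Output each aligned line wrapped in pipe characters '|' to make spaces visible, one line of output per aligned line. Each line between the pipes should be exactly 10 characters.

Line 1: ['bright'] (min_width=6, slack=4)
Line 2: ['magnetic'] (min_width=8, slack=2)
Line 3: ['computer'] (min_width=8, slack=2)
Line 4: ['early', 'oats'] (min_width=10, slack=0)
Line 5: ['coffee'] (min_width=6, slack=4)
Line 6: ['blue', 'bee'] (min_width=8, slack=2)
Line 7: ['and', 'bear'] (min_width=8, slack=2)
Line 8: ['all'] (min_width=3, slack=7)
Line 9: ['computer'] (min_width=8, slack=2)
Line 10: ['how', 'number'] (min_width=10, slack=0)
Line 11: ['absolute'] (min_width=8, slack=2)

Answer: |  bright  |
| magnetic |
| computer |
|early oats|
|  coffee  |
| blue bee |
| and bear |
|   all    |
| computer |
|how number|
| absolute |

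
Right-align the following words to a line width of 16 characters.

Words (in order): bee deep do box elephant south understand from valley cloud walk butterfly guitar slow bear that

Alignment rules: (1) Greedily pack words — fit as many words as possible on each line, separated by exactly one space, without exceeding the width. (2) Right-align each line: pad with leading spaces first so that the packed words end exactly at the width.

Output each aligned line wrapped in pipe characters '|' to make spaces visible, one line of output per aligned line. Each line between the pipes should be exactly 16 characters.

Line 1: ['bee', 'deep', 'do', 'box'] (min_width=15, slack=1)
Line 2: ['elephant', 'south'] (min_width=14, slack=2)
Line 3: ['understand', 'from'] (min_width=15, slack=1)
Line 4: ['valley', 'cloud'] (min_width=12, slack=4)
Line 5: ['walk', 'butterfly'] (min_width=14, slack=2)
Line 6: ['guitar', 'slow', 'bear'] (min_width=16, slack=0)
Line 7: ['that'] (min_width=4, slack=12)

Answer: | bee deep do box|
|  elephant south|
| understand from|
|    valley cloud|
|  walk butterfly|
|guitar slow bear|
|            that|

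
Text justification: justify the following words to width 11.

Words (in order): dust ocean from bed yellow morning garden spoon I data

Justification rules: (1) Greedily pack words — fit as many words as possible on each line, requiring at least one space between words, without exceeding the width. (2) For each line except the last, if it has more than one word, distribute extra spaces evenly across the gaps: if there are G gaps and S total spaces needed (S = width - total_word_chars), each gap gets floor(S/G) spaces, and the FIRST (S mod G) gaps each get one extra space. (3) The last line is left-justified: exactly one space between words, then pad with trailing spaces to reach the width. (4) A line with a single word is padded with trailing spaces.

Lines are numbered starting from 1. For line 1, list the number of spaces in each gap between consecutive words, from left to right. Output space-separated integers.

Answer: 2

Derivation:
Line 1: ['dust', 'ocean'] (min_width=10, slack=1)
Line 2: ['from', 'bed'] (min_width=8, slack=3)
Line 3: ['yellow'] (min_width=6, slack=5)
Line 4: ['morning'] (min_width=7, slack=4)
Line 5: ['garden'] (min_width=6, slack=5)
Line 6: ['spoon', 'I'] (min_width=7, slack=4)
Line 7: ['data'] (min_width=4, slack=7)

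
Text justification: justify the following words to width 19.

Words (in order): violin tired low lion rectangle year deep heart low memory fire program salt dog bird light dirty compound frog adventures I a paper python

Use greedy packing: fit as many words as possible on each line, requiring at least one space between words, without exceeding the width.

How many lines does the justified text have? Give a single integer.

Answer: 8

Derivation:
Line 1: ['violin', 'tired', 'low'] (min_width=16, slack=3)
Line 2: ['lion', 'rectangle', 'year'] (min_width=19, slack=0)
Line 3: ['deep', 'heart', 'low'] (min_width=14, slack=5)
Line 4: ['memory', 'fire', 'program'] (min_width=19, slack=0)
Line 5: ['salt', 'dog', 'bird', 'light'] (min_width=19, slack=0)
Line 6: ['dirty', 'compound', 'frog'] (min_width=19, slack=0)
Line 7: ['adventures', 'I', 'a'] (min_width=14, slack=5)
Line 8: ['paper', 'python'] (min_width=12, slack=7)
Total lines: 8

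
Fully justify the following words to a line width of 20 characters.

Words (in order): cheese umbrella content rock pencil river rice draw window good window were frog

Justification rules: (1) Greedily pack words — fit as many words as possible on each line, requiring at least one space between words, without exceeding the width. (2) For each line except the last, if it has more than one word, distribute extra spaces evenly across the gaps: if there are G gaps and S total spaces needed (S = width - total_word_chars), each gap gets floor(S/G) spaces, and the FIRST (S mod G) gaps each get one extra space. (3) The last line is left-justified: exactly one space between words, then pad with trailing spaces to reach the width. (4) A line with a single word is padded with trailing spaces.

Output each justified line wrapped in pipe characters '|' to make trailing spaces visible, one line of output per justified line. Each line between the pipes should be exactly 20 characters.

Answer: |cheese      umbrella|
|content  rock pencil|
|river    rice   draw|
|window  good  window|
|were frog           |

Derivation:
Line 1: ['cheese', 'umbrella'] (min_width=15, slack=5)
Line 2: ['content', 'rock', 'pencil'] (min_width=19, slack=1)
Line 3: ['river', 'rice', 'draw'] (min_width=15, slack=5)
Line 4: ['window', 'good', 'window'] (min_width=18, slack=2)
Line 5: ['were', 'frog'] (min_width=9, slack=11)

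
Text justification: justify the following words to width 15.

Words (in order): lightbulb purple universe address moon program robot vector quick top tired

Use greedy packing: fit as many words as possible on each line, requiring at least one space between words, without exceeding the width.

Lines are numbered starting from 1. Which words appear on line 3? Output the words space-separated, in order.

Line 1: ['lightbulb'] (min_width=9, slack=6)
Line 2: ['purple', 'universe'] (min_width=15, slack=0)
Line 3: ['address', 'moon'] (min_width=12, slack=3)
Line 4: ['program', 'robot'] (min_width=13, slack=2)
Line 5: ['vector', 'quick'] (min_width=12, slack=3)
Line 6: ['top', 'tired'] (min_width=9, slack=6)

Answer: address moon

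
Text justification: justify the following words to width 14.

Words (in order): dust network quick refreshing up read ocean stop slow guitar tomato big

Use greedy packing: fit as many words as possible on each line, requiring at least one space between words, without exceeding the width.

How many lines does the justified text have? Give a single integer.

Line 1: ['dust', 'network'] (min_width=12, slack=2)
Line 2: ['quick'] (min_width=5, slack=9)
Line 3: ['refreshing', 'up'] (min_width=13, slack=1)
Line 4: ['read', 'ocean'] (min_width=10, slack=4)
Line 5: ['stop', 'slow'] (min_width=9, slack=5)
Line 6: ['guitar', 'tomato'] (min_width=13, slack=1)
Line 7: ['big'] (min_width=3, slack=11)
Total lines: 7

Answer: 7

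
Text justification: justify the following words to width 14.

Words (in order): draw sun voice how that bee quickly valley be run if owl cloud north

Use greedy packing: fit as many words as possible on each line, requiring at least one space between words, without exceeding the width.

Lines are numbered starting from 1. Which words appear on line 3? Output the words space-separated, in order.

Line 1: ['draw', 'sun', 'voice'] (min_width=14, slack=0)
Line 2: ['how', 'that', 'bee'] (min_width=12, slack=2)
Line 3: ['quickly', 'valley'] (min_width=14, slack=0)
Line 4: ['be', 'run', 'if', 'owl'] (min_width=13, slack=1)
Line 5: ['cloud', 'north'] (min_width=11, slack=3)

Answer: quickly valley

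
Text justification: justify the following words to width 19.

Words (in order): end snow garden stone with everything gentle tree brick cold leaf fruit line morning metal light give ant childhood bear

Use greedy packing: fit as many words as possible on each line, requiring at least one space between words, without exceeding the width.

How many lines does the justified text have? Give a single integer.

Line 1: ['end', 'snow', 'garden'] (min_width=15, slack=4)
Line 2: ['stone', 'with'] (min_width=10, slack=9)
Line 3: ['everything', 'gentle'] (min_width=17, slack=2)
Line 4: ['tree', 'brick', 'cold'] (min_width=15, slack=4)
Line 5: ['leaf', 'fruit', 'line'] (min_width=15, slack=4)
Line 6: ['morning', 'metal', 'light'] (min_width=19, slack=0)
Line 7: ['give', 'ant', 'childhood'] (min_width=18, slack=1)
Line 8: ['bear'] (min_width=4, slack=15)
Total lines: 8

Answer: 8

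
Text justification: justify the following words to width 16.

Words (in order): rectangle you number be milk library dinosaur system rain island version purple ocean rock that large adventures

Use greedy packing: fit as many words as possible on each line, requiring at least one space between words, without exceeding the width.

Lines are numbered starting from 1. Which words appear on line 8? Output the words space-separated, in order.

Answer: adventures

Derivation:
Line 1: ['rectangle', 'you'] (min_width=13, slack=3)
Line 2: ['number', 'be', 'milk'] (min_width=14, slack=2)
Line 3: ['library', 'dinosaur'] (min_width=16, slack=0)
Line 4: ['system', 'rain'] (min_width=11, slack=5)
Line 5: ['island', 'version'] (min_width=14, slack=2)
Line 6: ['purple', 'ocean'] (min_width=12, slack=4)
Line 7: ['rock', 'that', 'large'] (min_width=15, slack=1)
Line 8: ['adventures'] (min_width=10, slack=6)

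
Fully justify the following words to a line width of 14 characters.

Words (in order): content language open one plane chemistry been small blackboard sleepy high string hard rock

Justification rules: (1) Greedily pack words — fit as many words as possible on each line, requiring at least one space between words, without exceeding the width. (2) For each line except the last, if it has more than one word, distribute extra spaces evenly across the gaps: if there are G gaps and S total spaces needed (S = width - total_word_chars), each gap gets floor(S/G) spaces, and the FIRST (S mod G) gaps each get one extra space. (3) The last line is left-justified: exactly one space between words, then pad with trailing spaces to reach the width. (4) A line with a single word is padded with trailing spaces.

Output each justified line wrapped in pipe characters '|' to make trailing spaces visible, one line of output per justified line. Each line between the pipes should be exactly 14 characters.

Answer: |content       |
|language  open|
|one      plane|
|chemistry been|
|small         |
|blackboard    |
|sleepy    high|
|string    hard|
|rock          |

Derivation:
Line 1: ['content'] (min_width=7, slack=7)
Line 2: ['language', 'open'] (min_width=13, slack=1)
Line 3: ['one', 'plane'] (min_width=9, slack=5)
Line 4: ['chemistry', 'been'] (min_width=14, slack=0)
Line 5: ['small'] (min_width=5, slack=9)
Line 6: ['blackboard'] (min_width=10, slack=4)
Line 7: ['sleepy', 'high'] (min_width=11, slack=3)
Line 8: ['string', 'hard'] (min_width=11, slack=3)
Line 9: ['rock'] (min_width=4, slack=10)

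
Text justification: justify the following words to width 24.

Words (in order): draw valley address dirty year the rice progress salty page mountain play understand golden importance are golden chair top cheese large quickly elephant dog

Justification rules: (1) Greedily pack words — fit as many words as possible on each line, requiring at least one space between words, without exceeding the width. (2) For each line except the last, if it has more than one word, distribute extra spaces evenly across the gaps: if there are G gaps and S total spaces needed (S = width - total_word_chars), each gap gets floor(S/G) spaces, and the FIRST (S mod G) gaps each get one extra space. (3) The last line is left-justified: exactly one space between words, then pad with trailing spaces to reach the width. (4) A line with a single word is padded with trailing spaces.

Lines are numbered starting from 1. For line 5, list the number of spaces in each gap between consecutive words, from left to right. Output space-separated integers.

Line 1: ['draw', 'valley', 'address'] (min_width=19, slack=5)
Line 2: ['dirty', 'year', 'the', 'rice'] (min_width=19, slack=5)
Line 3: ['progress', 'salty', 'page'] (min_width=19, slack=5)
Line 4: ['mountain', 'play', 'understand'] (min_width=24, slack=0)
Line 5: ['golden', 'importance', 'are'] (min_width=21, slack=3)
Line 6: ['golden', 'chair', 'top', 'cheese'] (min_width=23, slack=1)
Line 7: ['large', 'quickly', 'elephant'] (min_width=22, slack=2)
Line 8: ['dog'] (min_width=3, slack=21)

Answer: 3 2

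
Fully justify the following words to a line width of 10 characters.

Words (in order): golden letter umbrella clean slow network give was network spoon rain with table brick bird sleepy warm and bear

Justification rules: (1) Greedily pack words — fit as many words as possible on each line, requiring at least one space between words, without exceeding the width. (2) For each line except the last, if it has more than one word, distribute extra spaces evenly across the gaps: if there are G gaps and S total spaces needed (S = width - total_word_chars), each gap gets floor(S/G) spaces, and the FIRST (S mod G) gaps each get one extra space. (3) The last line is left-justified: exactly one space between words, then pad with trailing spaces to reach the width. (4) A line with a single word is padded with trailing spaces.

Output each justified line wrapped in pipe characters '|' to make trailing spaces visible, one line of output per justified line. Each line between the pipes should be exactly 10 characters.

Line 1: ['golden'] (min_width=6, slack=4)
Line 2: ['letter'] (min_width=6, slack=4)
Line 3: ['umbrella'] (min_width=8, slack=2)
Line 4: ['clean', 'slow'] (min_width=10, slack=0)
Line 5: ['network'] (min_width=7, slack=3)
Line 6: ['give', 'was'] (min_width=8, slack=2)
Line 7: ['network'] (min_width=7, slack=3)
Line 8: ['spoon', 'rain'] (min_width=10, slack=0)
Line 9: ['with', 'table'] (min_width=10, slack=0)
Line 10: ['brick', 'bird'] (min_width=10, slack=0)
Line 11: ['sleepy'] (min_width=6, slack=4)
Line 12: ['warm', 'and'] (min_width=8, slack=2)
Line 13: ['bear'] (min_width=4, slack=6)

Answer: |golden    |
|letter    |
|umbrella  |
|clean slow|
|network   |
|give   was|
|network   |
|spoon rain|
|with table|
|brick bird|
|sleepy    |
|warm   and|
|bear      |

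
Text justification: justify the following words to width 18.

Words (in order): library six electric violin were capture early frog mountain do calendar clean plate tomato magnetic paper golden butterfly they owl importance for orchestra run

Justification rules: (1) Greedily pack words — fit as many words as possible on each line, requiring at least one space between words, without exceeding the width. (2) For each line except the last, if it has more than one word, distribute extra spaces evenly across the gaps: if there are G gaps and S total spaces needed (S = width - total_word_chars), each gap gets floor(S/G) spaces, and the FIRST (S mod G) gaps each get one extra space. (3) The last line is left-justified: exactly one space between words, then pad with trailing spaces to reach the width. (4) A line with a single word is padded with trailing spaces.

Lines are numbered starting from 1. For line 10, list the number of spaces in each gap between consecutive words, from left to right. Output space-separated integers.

Answer: 5

Derivation:
Line 1: ['library', 'six'] (min_width=11, slack=7)
Line 2: ['electric', 'violin'] (min_width=15, slack=3)
Line 3: ['were', 'capture', 'early'] (min_width=18, slack=0)
Line 4: ['frog', 'mountain', 'do'] (min_width=16, slack=2)
Line 5: ['calendar', 'clean'] (min_width=14, slack=4)
Line 6: ['plate', 'tomato'] (min_width=12, slack=6)
Line 7: ['magnetic', 'paper'] (min_width=14, slack=4)
Line 8: ['golden', 'butterfly'] (min_width=16, slack=2)
Line 9: ['they', 'owl'] (min_width=8, slack=10)
Line 10: ['importance', 'for'] (min_width=14, slack=4)
Line 11: ['orchestra', 'run'] (min_width=13, slack=5)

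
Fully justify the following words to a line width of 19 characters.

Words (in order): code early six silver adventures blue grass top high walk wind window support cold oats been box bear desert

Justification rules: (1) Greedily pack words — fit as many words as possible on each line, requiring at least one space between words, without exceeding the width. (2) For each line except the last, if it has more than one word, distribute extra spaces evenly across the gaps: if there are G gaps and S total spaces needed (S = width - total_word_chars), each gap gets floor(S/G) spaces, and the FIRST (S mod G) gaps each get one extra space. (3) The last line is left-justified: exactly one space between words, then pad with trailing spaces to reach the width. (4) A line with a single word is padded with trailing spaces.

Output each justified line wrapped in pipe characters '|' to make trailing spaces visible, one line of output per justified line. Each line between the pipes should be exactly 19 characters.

Line 1: ['code', 'early', 'six'] (min_width=14, slack=5)
Line 2: ['silver', 'adventures'] (min_width=17, slack=2)
Line 3: ['blue', 'grass', 'top', 'high'] (min_width=19, slack=0)
Line 4: ['walk', 'wind', 'window'] (min_width=16, slack=3)
Line 5: ['support', 'cold', 'oats'] (min_width=17, slack=2)
Line 6: ['been', 'box', 'bear'] (min_width=13, slack=6)
Line 7: ['desert'] (min_width=6, slack=13)

Answer: |code    early   six|
|silver   adventures|
|blue grass top high|
|walk   wind  window|
|support  cold  oats|
|been    box    bear|
|desert             |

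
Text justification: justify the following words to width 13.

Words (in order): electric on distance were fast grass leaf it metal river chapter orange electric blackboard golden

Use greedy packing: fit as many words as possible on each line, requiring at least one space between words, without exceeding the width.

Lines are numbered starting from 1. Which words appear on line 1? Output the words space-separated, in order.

Answer: electric on

Derivation:
Line 1: ['electric', 'on'] (min_width=11, slack=2)
Line 2: ['distance', 'were'] (min_width=13, slack=0)
Line 3: ['fast', 'grass'] (min_width=10, slack=3)
Line 4: ['leaf', 'it', 'metal'] (min_width=13, slack=0)
Line 5: ['river', 'chapter'] (min_width=13, slack=0)
Line 6: ['orange'] (min_width=6, slack=7)
Line 7: ['electric'] (min_width=8, slack=5)
Line 8: ['blackboard'] (min_width=10, slack=3)
Line 9: ['golden'] (min_width=6, slack=7)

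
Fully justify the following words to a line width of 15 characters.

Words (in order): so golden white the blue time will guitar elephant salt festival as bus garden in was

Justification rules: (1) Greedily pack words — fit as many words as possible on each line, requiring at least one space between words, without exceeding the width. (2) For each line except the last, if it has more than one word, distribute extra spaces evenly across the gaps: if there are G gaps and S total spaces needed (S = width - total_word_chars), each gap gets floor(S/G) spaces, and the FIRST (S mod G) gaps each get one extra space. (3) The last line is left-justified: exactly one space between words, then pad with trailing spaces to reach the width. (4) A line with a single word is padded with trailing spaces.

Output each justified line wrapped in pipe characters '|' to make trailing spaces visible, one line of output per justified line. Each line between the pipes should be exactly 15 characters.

Line 1: ['so', 'golden', 'white'] (min_width=15, slack=0)
Line 2: ['the', 'blue', 'time'] (min_width=13, slack=2)
Line 3: ['will', 'guitar'] (min_width=11, slack=4)
Line 4: ['elephant', 'salt'] (min_width=13, slack=2)
Line 5: ['festival', 'as', 'bus'] (min_width=15, slack=0)
Line 6: ['garden', 'in', 'was'] (min_width=13, slack=2)

Answer: |so golden white|
|the  blue  time|
|will     guitar|
|elephant   salt|
|festival as bus|
|garden in was  |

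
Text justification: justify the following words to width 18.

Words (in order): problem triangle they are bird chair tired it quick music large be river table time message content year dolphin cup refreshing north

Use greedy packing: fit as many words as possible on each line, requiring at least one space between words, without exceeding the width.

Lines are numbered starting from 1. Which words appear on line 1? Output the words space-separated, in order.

Answer: problem triangle

Derivation:
Line 1: ['problem', 'triangle'] (min_width=16, slack=2)
Line 2: ['they', 'are', 'bird'] (min_width=13, slack=5)
Line 3: ['chair', 'tired', 'it'] (min_width=14, slack=4)
Line 4: ['quick', 'music', 'large'] (min_width=17, slack=1)
Line 5: ['be', 'river', 'table'] (min_width=14, slack=4)
Line 6: ['time', 'message'] (min_width=12, slack=6)
Line 7: ['content', 'year'] (min_width=12, slack=6)
Line 8: ['dolphin', 'cup'] (min_width=11, slack=7)
Line 9: ['refreshing', 'north'] (min_width=16, slack=2)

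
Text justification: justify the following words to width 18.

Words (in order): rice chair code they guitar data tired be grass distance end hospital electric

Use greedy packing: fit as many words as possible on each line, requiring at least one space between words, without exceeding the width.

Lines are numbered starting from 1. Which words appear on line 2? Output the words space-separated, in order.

Answer: they guitar data

Derivation:
Line 1: ['rice', 'chair', 'code'] (min_width=15, slack=3)
Line 2: ['they', 'guitar', 'data'] (min_width=16, slack=2)
Line 3: ['tired', 'be', 'grass'] (min_width=14, slack=4)
Line 4: ['distance', 'end'] (min_width=12, slack=6)
Line 5: ['hospital', 'electric'] (min_width=17, slack=1)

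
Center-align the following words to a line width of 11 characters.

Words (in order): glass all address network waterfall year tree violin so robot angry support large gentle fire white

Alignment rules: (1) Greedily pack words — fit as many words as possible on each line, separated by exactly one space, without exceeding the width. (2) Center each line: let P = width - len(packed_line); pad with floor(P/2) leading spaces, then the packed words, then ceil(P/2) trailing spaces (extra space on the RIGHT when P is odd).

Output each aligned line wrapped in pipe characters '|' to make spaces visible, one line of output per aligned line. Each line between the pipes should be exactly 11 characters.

Line 1: ['glass', 'all'] (min_width=9, slack=2)
Line 2: ['address'] (min_width=7, slack=4)
Line 3: ['network'] (min_width=7, slack=4)
Line 4: ['waterfall'] (min_width=9, slack=2)
Line 5: ['year', 'tree'] (min_width=9, slack=2)
Line 6: ['violin', 'so'] (min_width=9, slack=2)
Line 7: ['robot', 'angry'] (min_width=11, slack=0)
Line 8: ['support'] (min_width=7, slack=4)
Line 9: ['large'] (min_width=5, slack=6)
Line 10: ['gentle', 'fire'] (min_width=11, slack=0)
Line 11: ['white'] (min_width=5, slack=6)

Answer: | glass all |
|  address  |
|  network  |
| waterfall |
| year tree |
| violin so |
|robot angry|
|  support  |
|   large   |
|gentle fire|
|   white   |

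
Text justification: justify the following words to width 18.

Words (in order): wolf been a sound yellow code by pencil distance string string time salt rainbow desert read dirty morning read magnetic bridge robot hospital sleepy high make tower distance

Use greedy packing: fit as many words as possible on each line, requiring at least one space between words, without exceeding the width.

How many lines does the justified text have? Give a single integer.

Line 1: ['wolf', 'been', 'a', 'sound'] (min_width=17, slack=1)
Line 2: ['yellow', 'code', 'by'] (min_width=14, slack=4)
Line 3: ['pencil', 'distance'] (min_width=15, slack=3)
Line 4: ['string', 'string', 'time'] (min_width=18, slack=0)
Line 5: ['salt', 'rainbow'] (min_width=12, slack=6)
Line 6: ['desert', 'read', 'dirty'] (min_width=17, slack=1)
Line 7: ['morning', 'read'] (min_width=12, slack=6)
Line 8: ['magnetic', 'bridge'] (min_width=15, slack=3)
Line 9: ['robot', 'hospital'] (min_width=14, slack=4)
Line 10: ['sleepy', 'high', 'make'] (min_width=16, slack=2)
Line 11: ['tower', 'distance'] (min_width=14, slack=4)
Total lines: 11

Answer: 11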